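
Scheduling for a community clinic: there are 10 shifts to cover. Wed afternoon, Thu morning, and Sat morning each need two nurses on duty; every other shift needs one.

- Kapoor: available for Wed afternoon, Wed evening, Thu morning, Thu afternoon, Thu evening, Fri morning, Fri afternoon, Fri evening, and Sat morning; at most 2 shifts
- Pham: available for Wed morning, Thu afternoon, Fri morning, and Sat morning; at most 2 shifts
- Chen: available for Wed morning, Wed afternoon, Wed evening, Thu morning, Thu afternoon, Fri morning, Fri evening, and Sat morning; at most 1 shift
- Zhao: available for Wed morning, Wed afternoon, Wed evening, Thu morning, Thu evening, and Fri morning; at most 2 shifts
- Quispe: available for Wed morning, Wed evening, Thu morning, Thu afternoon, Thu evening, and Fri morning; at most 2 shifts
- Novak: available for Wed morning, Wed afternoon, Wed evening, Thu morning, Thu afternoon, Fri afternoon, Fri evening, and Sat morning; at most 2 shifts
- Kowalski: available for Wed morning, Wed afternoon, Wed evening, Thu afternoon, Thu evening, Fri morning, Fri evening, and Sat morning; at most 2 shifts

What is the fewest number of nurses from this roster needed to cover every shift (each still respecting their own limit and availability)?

13 slots to fill and no one can take more than 2, so at least ⌈13/2⌉ = 7 nurses are needed.
Kapoor, Pham, Chen, Zhao, Quispe, Novak, and Kowalski alone can cover everything: Wed morning→Pham, Wed afternoon→Zhao+Kowalski, Wed evening→Zhao, Thu morning→Quispe+Novak, Thu afternoon→Pham, Thu evening→Kapoor, Fri morning→Quispe, Fri afternoon→Kapoor, Fri evening→Chen, Sat morning→Novak+Kowalski.

7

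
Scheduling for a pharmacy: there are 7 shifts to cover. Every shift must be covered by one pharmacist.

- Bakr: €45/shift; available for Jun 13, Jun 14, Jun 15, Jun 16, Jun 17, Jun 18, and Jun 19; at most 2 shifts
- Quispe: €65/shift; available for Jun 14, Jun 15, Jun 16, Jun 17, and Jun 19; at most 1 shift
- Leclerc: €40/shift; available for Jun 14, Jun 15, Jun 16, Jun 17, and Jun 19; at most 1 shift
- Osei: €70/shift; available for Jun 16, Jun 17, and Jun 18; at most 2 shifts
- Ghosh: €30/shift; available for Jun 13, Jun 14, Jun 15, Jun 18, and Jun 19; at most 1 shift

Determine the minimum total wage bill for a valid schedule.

€365

Picking the cheapest available pharmacist for each shift independently would cost €230, but that ignores the shift limits.
An optimal schedule: Jun 13→Bakr, Jun 14→Quispe, Jun 15→Leclerc, Jun 16→Osei, Jun 17→Osei, Jun 18→Bakr, Jun 19→Ghosh.
Total: 45 + 65 + 40 + 70 + 70 + 45 + 30 = €365.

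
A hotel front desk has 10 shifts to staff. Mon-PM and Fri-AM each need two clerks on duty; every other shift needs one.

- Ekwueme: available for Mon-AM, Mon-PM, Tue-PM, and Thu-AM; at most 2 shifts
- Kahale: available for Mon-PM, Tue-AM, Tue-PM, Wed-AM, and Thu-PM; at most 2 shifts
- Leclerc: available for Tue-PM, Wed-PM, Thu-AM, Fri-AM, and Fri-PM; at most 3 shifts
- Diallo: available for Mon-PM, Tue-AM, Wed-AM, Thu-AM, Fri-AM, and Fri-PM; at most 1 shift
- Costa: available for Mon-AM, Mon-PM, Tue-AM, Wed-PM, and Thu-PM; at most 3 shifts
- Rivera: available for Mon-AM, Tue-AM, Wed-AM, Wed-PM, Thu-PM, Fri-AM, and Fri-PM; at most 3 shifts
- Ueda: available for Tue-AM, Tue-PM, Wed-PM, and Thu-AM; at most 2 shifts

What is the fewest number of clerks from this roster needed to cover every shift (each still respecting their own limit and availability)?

12 slots to fill and no one can take more than 3, so at least ⌈12/3⌉ = 4 clerks are needed.
Any 4 clerks together have capacity at most 3+3+3+2 = 11 < 12 slots, so 4 can never suffice.
Ekwueme, Kahale, Leclerc, Costa, and Rivera alone can cover everything: Mon-AM→Ekwueme, Mon-PM→Kahale+Costa, Tue-AM→Costa, Tue-PM→Leclerc, Wed-AM→Kahale, Wed-PM→Costa, Thu-AM→Ekwueme, Thu-PM→Rivera, Fri-AM→Leclerc+Rivera, Fri-PM→Leclerc.

5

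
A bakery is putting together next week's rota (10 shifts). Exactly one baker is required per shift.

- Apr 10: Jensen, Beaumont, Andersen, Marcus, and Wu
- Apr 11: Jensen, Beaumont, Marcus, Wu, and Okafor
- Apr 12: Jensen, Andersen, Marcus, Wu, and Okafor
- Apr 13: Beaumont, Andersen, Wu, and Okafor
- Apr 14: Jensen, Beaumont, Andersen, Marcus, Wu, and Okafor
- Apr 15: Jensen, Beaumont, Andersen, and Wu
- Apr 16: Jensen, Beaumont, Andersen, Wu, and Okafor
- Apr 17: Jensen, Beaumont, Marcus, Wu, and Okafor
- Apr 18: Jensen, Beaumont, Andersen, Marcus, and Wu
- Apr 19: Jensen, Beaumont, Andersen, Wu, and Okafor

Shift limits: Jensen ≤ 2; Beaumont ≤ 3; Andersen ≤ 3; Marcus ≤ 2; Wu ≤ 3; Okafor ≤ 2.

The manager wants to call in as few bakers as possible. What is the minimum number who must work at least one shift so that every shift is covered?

4

10 slots to fill and no one can take more than 3, so at least ⌈10/3⌉ = 4 bakers are needed.
Jensen, Beaumont, Andersen, and Marcus alone can cover everything: Apr 10→Andersen, Apr 11→Jensen, Apr 12→Jensen, Apr 13→Beaumont, Apr 14→Andersen, Apr 15→Beaumont, Apr 16→Beaumont, Apr 17→Marcus, Apr 18→Marcus, Apr 19→Andersen.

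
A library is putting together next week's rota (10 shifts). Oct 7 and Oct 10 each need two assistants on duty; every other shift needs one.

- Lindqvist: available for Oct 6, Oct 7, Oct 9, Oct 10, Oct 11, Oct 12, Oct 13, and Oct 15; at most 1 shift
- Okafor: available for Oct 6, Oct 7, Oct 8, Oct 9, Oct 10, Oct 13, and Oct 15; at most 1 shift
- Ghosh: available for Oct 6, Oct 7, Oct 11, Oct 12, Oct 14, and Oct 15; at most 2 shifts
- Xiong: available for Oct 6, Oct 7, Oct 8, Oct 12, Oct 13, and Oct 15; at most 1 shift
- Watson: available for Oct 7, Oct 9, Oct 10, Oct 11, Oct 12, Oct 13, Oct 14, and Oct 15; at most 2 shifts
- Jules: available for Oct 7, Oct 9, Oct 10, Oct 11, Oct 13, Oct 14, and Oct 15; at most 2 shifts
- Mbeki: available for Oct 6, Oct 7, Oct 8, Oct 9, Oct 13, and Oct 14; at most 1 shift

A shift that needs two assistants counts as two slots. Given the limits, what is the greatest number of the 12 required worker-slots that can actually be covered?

10

Total capacity across all assistants is 1+1+2+1+2+2+1 = 10, and 12 slots are needed, so at most 10 can be filled.
An assignment achieving 10: Oct 6→Xiong, Oct 7→Mbeki, Oct 8→Okafor, Oct 9→Jules, Oct 10→Lindqvist+Watson, Oct 11→Ghosh, Oct 12→Ghosh, Oct 13→Jules, Oct 14→Watson.
Loads: Lindqvist 1/1, Okafor 1/1, Ghosh 2/2, Xiong 1/1, Watson 2/2, Jules 2/2, Mbeki 1/1.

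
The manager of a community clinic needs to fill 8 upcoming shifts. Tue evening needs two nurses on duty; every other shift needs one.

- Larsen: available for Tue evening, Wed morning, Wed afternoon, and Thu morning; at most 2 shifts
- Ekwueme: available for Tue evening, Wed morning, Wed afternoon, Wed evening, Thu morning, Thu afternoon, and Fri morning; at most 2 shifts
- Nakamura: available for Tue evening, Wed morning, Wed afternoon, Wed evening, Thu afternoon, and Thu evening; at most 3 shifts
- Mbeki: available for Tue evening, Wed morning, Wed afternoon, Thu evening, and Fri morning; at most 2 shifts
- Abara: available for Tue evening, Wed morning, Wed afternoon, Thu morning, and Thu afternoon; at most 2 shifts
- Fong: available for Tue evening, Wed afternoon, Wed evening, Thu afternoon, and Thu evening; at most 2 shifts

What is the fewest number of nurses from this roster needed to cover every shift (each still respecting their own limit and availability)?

9 slots to fill and no one can take more than 3, so at least ⌈9/3⌉ = 3 nurses are needed.
Any 3 nurses together have capacity at most 3+2+2 = 7 < 9 slots, so 3 can never suffice.
Larsen, Ekwueme, Nakamura, and Mbeki alone can cover everything: Tue evening→Nakamura+Mbeki, Wed morning→Larsen, Wed afternoon→Nakamura, Wed evening→Ekwueme, Thu morning→Larsen, Thu afternoon→Ekwueme, Thu evening→Nakamura, Fri morning→Mbeki.

4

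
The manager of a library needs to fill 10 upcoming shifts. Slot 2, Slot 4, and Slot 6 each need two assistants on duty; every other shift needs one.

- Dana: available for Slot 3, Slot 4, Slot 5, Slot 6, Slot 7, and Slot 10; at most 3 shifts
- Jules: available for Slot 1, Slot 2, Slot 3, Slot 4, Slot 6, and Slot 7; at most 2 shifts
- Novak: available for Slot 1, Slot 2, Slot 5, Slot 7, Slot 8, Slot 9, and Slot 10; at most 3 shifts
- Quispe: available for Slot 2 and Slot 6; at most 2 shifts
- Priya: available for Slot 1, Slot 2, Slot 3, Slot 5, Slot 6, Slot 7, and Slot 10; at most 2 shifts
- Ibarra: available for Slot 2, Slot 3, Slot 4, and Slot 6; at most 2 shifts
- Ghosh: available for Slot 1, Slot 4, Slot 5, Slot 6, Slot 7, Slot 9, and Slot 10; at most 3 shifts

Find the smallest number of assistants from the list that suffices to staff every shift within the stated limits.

5

13 slots to fill and no one can take more than 3, so at least ⌈13/3⌉ = 5 assistants are needed.
Dana, Jules, Novak, Quispe, and Ghosh alone can cover everything: Slot 1→Jules, Slot 2→Jules+Quispe, Slot 3→Dana, Slot 4→Dana+Ghosh, Slot 5→Dana, Slot 6→Quispe+Ghosh, Slot 7→Ghosh, Slot 8→Novak, Slot 9→Novak, Slot 10→Novak.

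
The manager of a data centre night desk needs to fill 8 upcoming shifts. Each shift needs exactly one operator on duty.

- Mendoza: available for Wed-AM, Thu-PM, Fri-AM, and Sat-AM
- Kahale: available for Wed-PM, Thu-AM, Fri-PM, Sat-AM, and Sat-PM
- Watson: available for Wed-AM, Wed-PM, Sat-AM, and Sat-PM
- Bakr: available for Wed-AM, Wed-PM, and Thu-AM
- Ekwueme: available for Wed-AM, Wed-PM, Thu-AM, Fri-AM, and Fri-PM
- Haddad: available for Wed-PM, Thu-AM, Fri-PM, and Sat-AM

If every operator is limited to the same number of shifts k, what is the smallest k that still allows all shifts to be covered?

2

With 6 operators and 8 worker-slots to fill, someone must work at least ⌈8/6⌉ = 2 shifts, so k ≥ 2.
k = 2 works: Wed-AM→Watson, Wed-PM→Bakr, Thu-AM→Bakr, Thu-PM→Mendoza, Fri-AM→Mendoza, Fri-PM→Kahale, Sat-AM→Watson, Sat-PM→Kahale.
Loads: Mendoza 2, Kahale 2, Watson 2, Bakr 2, Ekwueme 0, Haddad 0 — all ≤ 2.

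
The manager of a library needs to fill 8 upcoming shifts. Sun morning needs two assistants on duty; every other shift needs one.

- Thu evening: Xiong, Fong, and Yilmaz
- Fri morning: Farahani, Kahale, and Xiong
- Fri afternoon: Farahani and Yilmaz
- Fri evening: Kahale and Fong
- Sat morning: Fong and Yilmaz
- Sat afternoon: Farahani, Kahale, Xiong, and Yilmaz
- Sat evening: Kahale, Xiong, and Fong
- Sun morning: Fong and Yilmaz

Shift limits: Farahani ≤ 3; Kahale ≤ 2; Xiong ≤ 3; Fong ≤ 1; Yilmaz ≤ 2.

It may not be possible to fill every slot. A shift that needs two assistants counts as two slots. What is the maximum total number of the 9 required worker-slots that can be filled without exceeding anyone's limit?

9

Total capacity across all assistants is 3+2+3+1+2 = 11, and 9 slots are needed, so at most 9 can be filled.
An assignment achieving 9: Thu evening→Xiong, Fri morning→Farahani, Fri afternoon→Farahani, Fri evening→Kahale, Sat morning→Yilmaz, Sat afternoon→Farahani, Sat evening→Kahale, Sun morning→Fong+Yilmaz.
Loads: Farahani 3/3, Kahale 2/2, Xiong 1/3, Fong 1/1, Yilmaz 2/2.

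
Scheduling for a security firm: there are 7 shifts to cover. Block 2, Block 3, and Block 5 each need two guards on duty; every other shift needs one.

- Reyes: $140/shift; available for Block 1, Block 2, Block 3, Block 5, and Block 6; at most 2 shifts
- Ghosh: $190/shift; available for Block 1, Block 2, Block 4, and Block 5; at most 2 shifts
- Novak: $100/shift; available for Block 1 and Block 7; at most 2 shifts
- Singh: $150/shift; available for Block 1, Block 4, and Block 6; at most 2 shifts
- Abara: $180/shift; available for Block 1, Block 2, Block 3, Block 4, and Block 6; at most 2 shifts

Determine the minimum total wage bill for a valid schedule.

Block 3 can only be covered by Reyes and Abara, so that assignment is forced.
Block 5 can only be covered by Reyes and Ghosh, so that assignment is forced.
Block 7 can only be covered by Novak, so that assignment is forced.
Picking the cheapest available guard for each shift independently would cost $1460, but that ignores the shift limits.
An optimal schedule: Block 1→Novak, Block 2→Ghosh+Abara, Block 3→Reyes+Abara, Block 4→Singh, Block 5→Reyes+Ghosh, Block 6→Singh, Block 7→Novak.
Total: 100 + 190 + 180 + 140 + 180 + 150 + 140 + 190 + 150 + 100 = $1520.

$1520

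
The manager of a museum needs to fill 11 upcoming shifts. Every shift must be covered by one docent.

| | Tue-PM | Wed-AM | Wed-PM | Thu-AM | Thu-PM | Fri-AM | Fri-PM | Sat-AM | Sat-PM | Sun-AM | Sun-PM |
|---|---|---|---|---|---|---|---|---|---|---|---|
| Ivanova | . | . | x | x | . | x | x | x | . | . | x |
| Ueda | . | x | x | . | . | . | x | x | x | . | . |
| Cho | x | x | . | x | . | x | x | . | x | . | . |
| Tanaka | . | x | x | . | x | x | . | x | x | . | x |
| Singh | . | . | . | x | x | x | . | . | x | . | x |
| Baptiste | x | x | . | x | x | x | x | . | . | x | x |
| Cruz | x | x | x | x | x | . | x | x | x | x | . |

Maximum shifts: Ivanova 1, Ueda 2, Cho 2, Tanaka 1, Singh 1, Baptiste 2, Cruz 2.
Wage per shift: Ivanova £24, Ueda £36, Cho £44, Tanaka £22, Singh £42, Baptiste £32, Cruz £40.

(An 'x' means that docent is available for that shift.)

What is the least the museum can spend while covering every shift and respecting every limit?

£392

Picking the cheapest available docent for each shift independently would cost £266, but that ignores the shift limits.
An optimal schedule: Tue-PM→Cho, Wed-AM→Ueda, Wed-PM→Ivanova, Thu-AM→Cho, Thu-PM→Tanaka, Fri-AM→Baptiste, Fri-PM→Cruz, Sat-AM→Ueda, Sat-PM→Cruz, Sun-AM→Baptiste, Sun-PM→Singh.
Total: 44 + 36 + 24 + 44 + 22 + 32 + 40 + 36 + 40 + 32 + 42 = £392.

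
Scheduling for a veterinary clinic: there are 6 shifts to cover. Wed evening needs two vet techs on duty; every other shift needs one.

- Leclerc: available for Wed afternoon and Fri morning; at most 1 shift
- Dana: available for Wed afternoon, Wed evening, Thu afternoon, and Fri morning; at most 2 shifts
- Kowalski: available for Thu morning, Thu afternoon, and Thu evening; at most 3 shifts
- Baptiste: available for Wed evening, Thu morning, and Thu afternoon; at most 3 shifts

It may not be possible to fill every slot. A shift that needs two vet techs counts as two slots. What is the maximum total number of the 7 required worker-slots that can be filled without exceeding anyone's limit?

7

Total capacity across all vet techs is 1+2+3+3 = 9, and 7 slots are needed, so at most 7 can be filled.
An assignment achieving 7: Wed afternoon→Leclerc, Wed evening→Dana+Baptiste, Thu morning→Kowalski, Thu afternoon→Kowalski, Thu evening→Kowalski, Fri morning→Dana.
Loads: Leclerc 1/1, Dana 2/2, Kowalski 3/3, Baptiste 1/3.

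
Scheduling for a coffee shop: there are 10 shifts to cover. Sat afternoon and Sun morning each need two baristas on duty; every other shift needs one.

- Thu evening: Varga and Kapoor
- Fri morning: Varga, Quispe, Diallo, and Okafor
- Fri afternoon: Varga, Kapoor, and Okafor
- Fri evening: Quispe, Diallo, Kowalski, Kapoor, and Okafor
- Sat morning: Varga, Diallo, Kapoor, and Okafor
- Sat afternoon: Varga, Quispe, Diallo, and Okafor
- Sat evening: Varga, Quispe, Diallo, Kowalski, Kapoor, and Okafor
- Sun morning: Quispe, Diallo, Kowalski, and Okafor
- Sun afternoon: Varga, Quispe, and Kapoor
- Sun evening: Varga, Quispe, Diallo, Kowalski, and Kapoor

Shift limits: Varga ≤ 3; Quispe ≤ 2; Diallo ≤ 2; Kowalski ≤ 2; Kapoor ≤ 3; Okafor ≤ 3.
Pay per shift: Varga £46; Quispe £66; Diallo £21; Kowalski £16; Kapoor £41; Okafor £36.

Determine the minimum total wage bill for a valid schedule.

Picking the cheapest available barista for each shift independently would cost £302, but that ignores the shift limits.
An optimal schedule: Thu evening→Kapoor, Fri morning→Diallo, Fri afternoon→Okafor, Fri evening→Kowalski, Sat morning→Diallo, Sat afternoon→Okafor+Varga, Sat evening→Varga, Sun morning→Kowalski+Okafor, Sun afternoon→Kapoor, Sun evening→Kapoor.
Total: 41 + 21 + 36 + 16 + 21 + 36 + 46 + 46 + 16 + 36 + 41 + 41 = £397.

£397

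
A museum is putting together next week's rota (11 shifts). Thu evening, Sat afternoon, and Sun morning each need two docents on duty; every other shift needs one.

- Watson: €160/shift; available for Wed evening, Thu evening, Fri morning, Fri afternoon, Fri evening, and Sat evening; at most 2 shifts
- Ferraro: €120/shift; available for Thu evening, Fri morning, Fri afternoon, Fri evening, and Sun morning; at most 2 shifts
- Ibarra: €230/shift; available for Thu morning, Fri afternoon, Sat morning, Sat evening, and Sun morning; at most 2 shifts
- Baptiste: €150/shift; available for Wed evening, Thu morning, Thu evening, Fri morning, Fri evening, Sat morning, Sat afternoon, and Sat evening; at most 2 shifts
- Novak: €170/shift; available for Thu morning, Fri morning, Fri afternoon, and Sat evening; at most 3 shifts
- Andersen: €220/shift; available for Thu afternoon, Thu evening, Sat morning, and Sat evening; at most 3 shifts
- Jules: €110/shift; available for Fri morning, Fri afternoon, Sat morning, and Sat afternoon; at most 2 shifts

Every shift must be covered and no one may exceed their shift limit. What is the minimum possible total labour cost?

Thu afternoon can only be covered by Andersen, so that assignment is forced.
Sat afternoon can only be covered by Baptiste and Jules, so that assignment is forced.
Sun morning can only be covered by Ferraro and Ibarra, so that assignment is forced.
Picking the cheapest available docent for each shift independently would cost €2000, but that ignores the shift limits.
An optimal schedule: Wed evening→Baptiste, Thu morning→Novak, Thu afternoon→Andersen, Thu evening→Watson+Andersen, Fri morning→Watson, Fri afternoon→Novak, Fri evening→Ferraro, Sat morning→Jules, Sat afternoon→Jules+Baptiste, Sat evening→Novak, Sun morning→Ferraro+Ibarra.
Total: 150 + 170 + 220 + 160 + 220 + 160 + 170 + 120 + 110 + 110 + 150 + 170 + 120 + 230 = €2260.

€2260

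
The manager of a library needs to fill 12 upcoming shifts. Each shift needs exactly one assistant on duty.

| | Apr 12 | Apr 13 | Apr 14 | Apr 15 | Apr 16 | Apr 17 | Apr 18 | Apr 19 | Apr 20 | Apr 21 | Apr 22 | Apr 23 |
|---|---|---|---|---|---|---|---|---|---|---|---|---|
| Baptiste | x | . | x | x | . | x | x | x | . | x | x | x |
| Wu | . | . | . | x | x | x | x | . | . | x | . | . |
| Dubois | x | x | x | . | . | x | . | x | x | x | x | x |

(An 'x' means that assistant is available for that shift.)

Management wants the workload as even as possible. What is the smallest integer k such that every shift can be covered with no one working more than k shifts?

4

With 3 assistants and 12 worker-slots to fill, someone must work at least ⌈12/3⌉ = 4 shifts, so k ≥ 4.
k = 4 works: Apr 12→Baptiste, Apr 13→Dubois, Apr 14→Baptiste, Apr 15→Baptiste, Apr 16→Wu, Apr 17→Wu, Apr 18→Wu, Apr 19→Baptiste, Apr 20→Dubois, Apr 21→Wu, Apr 22→Dubois, Apr 23→Dubois.
Loads: Baptiste 4, Wu 4, Dubois 4 — all ≤ 4.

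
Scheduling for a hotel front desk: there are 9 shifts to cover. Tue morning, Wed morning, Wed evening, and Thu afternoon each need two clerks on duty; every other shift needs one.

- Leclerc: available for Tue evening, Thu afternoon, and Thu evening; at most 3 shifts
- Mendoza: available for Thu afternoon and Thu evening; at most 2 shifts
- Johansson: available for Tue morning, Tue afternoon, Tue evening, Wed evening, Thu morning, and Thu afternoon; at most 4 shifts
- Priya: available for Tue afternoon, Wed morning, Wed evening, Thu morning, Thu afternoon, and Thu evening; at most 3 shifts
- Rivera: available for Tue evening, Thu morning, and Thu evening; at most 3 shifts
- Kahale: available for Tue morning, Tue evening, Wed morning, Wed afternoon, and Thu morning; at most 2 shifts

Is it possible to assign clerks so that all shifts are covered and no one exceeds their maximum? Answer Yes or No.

No

Total capacity is 17 and 13 slots are needed, so capacity alone doesn't rule it out.
Shifts {Tue morning, Wed morning, Wed afternoon} need 5 worker-slots in total, but the clerks available for any of those shifts (Johansson, Priya, and Kahale) can supply at most 4 among them. So no valid schedule exists.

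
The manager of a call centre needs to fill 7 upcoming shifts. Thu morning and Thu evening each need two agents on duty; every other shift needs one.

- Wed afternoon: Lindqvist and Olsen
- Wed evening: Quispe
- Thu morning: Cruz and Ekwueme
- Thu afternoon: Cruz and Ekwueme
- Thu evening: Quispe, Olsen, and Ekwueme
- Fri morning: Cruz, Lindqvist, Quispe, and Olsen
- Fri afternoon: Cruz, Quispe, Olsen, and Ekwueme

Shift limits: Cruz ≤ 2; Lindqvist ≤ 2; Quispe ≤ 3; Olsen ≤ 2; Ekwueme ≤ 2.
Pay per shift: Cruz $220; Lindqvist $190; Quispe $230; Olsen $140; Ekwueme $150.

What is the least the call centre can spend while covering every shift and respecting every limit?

Wed evening can only be covered by Quispe, so that assignment is forced.
Thu morning can only be covered by Cruz and Ekwueme, so that assignment is forced.
Picking the cheapest available agent for each shift independently would cost $1460, but that ignores the shift limits.
An optimal schedule: Wed afternoon→Lindqvist, Wed evening→Quispe, Thu morning→Ekwueme+Cruz, Thu afternoon→Cruz, Thu evening→Olsen+Ekwueme, Fri morning→Lindqvist, Fri afternoon→Olsen.
Total: 190 + 230 + 150 + 220 + 220 + 140 + 150 + 190 + 140 = $1630.

$1630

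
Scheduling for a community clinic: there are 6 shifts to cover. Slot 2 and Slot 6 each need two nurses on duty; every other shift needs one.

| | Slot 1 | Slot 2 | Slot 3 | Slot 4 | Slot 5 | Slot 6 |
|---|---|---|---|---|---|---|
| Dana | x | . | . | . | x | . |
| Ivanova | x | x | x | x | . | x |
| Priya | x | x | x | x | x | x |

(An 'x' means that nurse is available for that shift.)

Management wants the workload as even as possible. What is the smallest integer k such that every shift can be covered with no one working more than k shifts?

3

With 3 nurses and 8 worker-slots to fill, someone must work at least ⌈8/3⌉ = 3 shifts, so k ≥ 3.
k = 3 works: Slot 1→Dana, Slot 2→Ivanova+Priya, Slot 3→Ivanova, Slot 4→Priya, Slot 5→Dana, Slot 6→Ivanova+Priya.
Loads: Dana 2, Ivanova 3, Priya 3 — all ≤ 3.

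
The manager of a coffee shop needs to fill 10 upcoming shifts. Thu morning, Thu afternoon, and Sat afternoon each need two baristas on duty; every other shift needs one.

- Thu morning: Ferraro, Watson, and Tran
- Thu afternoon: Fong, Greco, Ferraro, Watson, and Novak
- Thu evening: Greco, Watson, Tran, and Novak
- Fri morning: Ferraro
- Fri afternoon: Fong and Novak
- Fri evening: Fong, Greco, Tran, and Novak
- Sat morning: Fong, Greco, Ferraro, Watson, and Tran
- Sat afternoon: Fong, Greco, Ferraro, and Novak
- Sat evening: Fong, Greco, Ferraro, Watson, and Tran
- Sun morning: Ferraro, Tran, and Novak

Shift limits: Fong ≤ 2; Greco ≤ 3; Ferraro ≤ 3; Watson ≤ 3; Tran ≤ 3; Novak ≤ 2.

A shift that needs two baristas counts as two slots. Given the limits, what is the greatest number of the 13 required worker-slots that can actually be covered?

Total capacity across all baristas is 2+3+3+3+3+2 = 16, and 13 slots are needed, so at most 13 can be filled.
An assignment achieving 13: Thu morning→Ferraro+Watson, Thu afternoon→Greco+Watson, Thu evening→Greco, Fri morning→Ferraro, Fri afternoon→Fong, Fri evening→Fong, Sat morning→Watson, Sat afternoon→Greco+Novak, Sat evening→Tran, Sun morning→Ferraro.
Loads: Fong 2/2, Greco 3/3, Ferraro 3/3, Watson 3/3, Tran 1/3, Novak 1/2.

13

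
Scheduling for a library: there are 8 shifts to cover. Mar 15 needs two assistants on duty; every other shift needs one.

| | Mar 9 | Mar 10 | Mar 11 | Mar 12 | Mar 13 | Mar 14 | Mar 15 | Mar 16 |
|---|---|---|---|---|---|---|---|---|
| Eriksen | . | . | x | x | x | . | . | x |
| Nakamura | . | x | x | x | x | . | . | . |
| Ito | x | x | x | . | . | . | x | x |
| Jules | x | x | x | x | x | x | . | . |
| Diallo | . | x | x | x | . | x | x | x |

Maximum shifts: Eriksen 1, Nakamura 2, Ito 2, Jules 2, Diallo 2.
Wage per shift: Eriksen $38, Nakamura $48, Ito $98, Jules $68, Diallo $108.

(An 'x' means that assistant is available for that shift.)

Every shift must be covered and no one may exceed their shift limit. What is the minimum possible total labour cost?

Mar 15 can only be covered by Ito and Diallo, so that assignment is forced.
Picking the cheapest available assistant for each shift independently would cost $542, but that ignores the shift limits.
An optimal schedule: Mar 9→Ito, Mar 10→Nakamura, Mar 11→Jules, Mar 12→Nakamura, Mar 13→Eriksen, Mar 14→Jules, Mar 15→Ito+Diallo, Mar 16→Diallo.
Total: 98 + 48 + 68 + 48 + 38 + 68 + 98 + 108 + 108 = $682.

$682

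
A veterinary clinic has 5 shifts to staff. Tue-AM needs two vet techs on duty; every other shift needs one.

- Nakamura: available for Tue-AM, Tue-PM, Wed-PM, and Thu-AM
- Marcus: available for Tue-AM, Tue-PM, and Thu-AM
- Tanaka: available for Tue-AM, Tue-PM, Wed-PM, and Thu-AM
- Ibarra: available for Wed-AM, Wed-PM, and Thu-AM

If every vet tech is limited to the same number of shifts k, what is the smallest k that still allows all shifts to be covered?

2

With 4 vet techs and 6 worker-slots to fill, someone must work at least ⌈6/4⌉ = 2 shifts, so k ≥ 2.
k = 2 works: Tue-AM→Nakamura+Marcus, Tue-PM→Nakamura, Wed-AM→Ibarra, Wed-PM→Tanaka, Thu-AM→Marcus.
Loads: Nakamura 2, Marcus 2, Tanaka 1, Ibarra 1 — all ≤ 2.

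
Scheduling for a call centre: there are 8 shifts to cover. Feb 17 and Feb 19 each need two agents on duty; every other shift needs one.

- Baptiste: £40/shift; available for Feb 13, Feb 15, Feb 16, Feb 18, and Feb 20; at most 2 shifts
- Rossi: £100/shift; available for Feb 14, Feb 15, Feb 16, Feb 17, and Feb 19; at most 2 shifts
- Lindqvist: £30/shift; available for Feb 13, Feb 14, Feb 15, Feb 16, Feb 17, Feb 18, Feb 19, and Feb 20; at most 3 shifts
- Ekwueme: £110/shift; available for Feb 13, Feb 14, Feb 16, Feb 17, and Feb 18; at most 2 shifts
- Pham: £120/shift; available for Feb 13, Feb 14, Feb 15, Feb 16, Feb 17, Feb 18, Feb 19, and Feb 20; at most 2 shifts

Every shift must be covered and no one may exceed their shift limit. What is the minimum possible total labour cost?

Picking the cheapest available agent for each shift independently would cost £440, but that ignores the shift limits.
An optimal schedule: Feb 13→Baptiste, Feb 14→Rossi, Feb 15→Lindqvist, Feb 16→Ekwueme, Feb 17→Ekwueme+Pham, Feb 18→Lindqvist, Feb 19→Rossi+Lindqvist, Feb 20→Baptiste.
Total: 40 + 100 + 30 + 110 + 110 + 120 + 30 + 100 + 30 + 40 = £710.

£710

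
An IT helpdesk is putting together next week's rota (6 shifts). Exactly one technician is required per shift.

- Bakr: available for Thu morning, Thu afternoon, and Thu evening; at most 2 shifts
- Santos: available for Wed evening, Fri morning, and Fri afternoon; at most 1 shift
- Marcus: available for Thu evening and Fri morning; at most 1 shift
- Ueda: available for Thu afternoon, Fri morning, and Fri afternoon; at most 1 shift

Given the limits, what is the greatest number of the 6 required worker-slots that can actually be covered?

Total capacity across all technicians is 2+1+1+1 = 5, and 6 slots are needed, so at most 5 can be filled.
An assignment achieving 5: Wed evening→Santos, Thu morning→Bakr, Thu afternoon→Bakr, Thu evening→Marcus, Fri afternoon→Ueda.
Loads: Bakr 2/2, Santos 1/1, Marcus 1/1, Ueda 1/1.

5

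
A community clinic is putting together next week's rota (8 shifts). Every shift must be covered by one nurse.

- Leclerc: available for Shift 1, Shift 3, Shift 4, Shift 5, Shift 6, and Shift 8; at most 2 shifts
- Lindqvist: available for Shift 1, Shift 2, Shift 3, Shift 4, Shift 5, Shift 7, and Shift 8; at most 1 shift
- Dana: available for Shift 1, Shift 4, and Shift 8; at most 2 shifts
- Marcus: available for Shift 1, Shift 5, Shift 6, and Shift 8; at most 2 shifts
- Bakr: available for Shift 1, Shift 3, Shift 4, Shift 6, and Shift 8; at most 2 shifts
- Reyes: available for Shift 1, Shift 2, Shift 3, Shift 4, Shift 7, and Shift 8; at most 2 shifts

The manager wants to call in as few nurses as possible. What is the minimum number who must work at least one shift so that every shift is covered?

4

8 slots to fill and no one can take more than 2, so at least ⌈8/2⌉ = 4 nurses are needed.
Leclerc, Dana, Marcus, and Reyes alone can cover everything: Shift 1→Dana, Shift 2→Reyes, Shift 3→Leclerc, Shift 4→Dana, Shift 5→Leclerc, Shift 6→Marcus, Shift 7→Reyes, Shift 8→Marcus.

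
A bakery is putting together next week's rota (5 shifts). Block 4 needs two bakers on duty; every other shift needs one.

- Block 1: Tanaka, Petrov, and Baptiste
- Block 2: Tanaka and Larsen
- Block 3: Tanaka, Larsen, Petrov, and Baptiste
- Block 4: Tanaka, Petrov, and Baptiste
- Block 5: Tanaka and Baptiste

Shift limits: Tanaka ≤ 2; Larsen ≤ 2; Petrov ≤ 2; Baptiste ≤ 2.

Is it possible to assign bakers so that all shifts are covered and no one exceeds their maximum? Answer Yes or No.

Yes

One valid schedule: Block 1→Petrov, Block 2→Tanaka, Block 3→Larsen, Block 4→Petrov+Baptiste, Block 5→Tanaka.
Loads: Tanaka 2/2, Larsen 1/2, Petrov 2/2, Baptiste 1/2 — all within limits.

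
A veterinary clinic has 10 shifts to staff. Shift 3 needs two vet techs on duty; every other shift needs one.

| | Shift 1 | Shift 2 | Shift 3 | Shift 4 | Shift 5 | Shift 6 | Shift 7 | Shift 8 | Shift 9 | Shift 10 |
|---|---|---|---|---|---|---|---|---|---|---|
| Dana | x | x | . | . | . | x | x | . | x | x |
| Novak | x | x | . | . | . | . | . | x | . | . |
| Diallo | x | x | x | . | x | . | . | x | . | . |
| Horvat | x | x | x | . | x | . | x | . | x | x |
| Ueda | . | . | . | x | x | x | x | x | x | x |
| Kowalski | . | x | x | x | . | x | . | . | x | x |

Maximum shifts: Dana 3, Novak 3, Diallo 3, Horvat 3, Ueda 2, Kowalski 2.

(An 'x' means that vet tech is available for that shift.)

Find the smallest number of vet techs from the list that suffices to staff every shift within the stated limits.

11 slots to fill and no one can take more than 3, so at least ⌈11/3⌉ = 4 vet techs are needed.
Dana, Novak, Horvat, and Kowalski alone can cover everything: Shift 1→Novak, Shift 2→Novak, Shift 3→Horvat+Kowalski, Shift 4→Kowalski, Shift 5→Horvat, Shift 6→Dana, Shift 7→Dana, Shift 8→Novak, Shift 9→Dana, Shift 10→Horvat.

4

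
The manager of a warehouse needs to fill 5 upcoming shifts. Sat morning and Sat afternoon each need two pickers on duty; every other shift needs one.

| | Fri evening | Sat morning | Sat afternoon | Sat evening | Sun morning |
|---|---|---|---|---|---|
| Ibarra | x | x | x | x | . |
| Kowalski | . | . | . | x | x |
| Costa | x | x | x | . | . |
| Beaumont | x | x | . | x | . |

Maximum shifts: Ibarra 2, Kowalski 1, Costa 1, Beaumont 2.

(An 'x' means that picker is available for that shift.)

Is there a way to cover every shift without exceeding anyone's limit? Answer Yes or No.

No

Shifts {Fri evening, Sat morning, Sat afternoon, Sat evening, Sun morning} need 7 worker-slots in total, but the pickers available for any of those shifts (Ibarra, Kowalski, Costa, and Beaumont) can supply at most 6 among them. So no valid schedule exists.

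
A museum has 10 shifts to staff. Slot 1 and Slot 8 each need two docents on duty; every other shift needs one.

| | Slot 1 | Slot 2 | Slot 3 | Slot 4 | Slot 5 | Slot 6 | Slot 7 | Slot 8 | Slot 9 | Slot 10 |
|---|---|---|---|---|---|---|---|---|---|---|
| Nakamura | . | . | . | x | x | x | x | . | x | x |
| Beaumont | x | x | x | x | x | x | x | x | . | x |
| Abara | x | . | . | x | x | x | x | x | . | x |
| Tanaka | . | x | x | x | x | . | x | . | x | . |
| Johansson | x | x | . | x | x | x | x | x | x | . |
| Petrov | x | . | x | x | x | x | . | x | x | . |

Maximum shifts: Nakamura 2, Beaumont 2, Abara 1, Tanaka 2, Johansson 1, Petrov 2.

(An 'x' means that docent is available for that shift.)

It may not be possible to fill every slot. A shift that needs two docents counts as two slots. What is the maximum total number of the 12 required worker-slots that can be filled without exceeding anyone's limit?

Total capacity across all docents is 2+2+1+2+1+2 = 10, and 12 slots are needed, so at most 10 can be filled.
An assignment achieving 10: Slot 1→Abara+Johansson, Slot 2→Beaumont, Slot 3→Beaumont, Slot 4→Tanaka, Slot 6→Petrov, Slot 7→Tanaka, Slot 8→Petrov, Slot 9→Nakamura, Slot 10→Nakamura.
Loads: Nakamura 2/2, Beaumont 2/2, Abara 1/1, Tanaka 2/2, Johansson 1/1, Petrov 2/2.

10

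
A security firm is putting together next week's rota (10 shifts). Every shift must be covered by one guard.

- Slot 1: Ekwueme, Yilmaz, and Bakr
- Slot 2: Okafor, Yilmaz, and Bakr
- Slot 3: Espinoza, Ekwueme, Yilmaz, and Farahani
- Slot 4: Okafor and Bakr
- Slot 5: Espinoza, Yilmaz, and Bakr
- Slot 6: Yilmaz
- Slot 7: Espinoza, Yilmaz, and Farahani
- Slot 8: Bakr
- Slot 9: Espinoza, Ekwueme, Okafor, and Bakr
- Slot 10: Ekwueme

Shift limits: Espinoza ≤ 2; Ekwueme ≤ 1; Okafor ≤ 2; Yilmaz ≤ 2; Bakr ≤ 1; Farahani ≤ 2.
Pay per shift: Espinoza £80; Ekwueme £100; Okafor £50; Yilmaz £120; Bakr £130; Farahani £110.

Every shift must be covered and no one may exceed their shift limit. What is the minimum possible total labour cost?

Slot 6 can only be covered by Yilmaz, so that assignment is forced.
Slot 8 can only be covered by Bakr, so that assignment is forced.
Slot 10 can only be covered by Ekwueme, so that assignment is forced.
Picking the cheapest available guard for each shift independently would cost £840, but that ignores the shift limits.
An optimal schedule: Slot 1→Yilmaz, Slot 2→Okafor, Slot 3→Farahani, Slot 4→Okafor, Slot 5→Espinoza, Slot 6→Yilmaz, Slot 7→Farahani, Slot 8→Bakr, Slot 9→Espinoza, Slot 10→Ekwueme.
Total: 120 + 50 + 110 + 50 + 80 + 120 + 110 + 130 + 80 + 100 = £950.

£950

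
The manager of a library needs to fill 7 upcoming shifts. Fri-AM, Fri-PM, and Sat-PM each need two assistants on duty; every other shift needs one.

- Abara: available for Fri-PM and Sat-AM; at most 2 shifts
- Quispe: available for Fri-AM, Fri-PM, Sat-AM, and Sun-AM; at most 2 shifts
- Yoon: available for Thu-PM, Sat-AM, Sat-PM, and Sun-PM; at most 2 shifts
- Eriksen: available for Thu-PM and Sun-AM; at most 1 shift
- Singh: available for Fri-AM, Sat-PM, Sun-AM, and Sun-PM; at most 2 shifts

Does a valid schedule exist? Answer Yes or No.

Total capacity is 2+2+2+1+2 = 9 but 10 worker-slots are needed — infeasible.

No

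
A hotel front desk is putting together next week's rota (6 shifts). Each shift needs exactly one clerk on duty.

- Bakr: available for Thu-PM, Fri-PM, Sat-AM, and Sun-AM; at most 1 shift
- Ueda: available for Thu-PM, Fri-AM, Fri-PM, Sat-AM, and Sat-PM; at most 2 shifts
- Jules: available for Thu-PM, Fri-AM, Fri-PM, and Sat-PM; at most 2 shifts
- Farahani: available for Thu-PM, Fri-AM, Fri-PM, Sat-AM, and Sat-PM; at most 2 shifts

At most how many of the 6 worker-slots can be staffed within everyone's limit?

6

Total capacity across all clerks is 1+2+2+2 = 7, and 6 slots are needed, so at most 6 can be filled.
An assignment achieving 6: Thu-PM→Jules, Fri-AM→Ueda, Fri-PM→Farahani, Sat-AM→Ueda, Sat-PM→Jules, Sun-AM→Bakr.
Loads: Bakr 1/1, Ueda 2/2, Jules 2/2, Farahani 1/2.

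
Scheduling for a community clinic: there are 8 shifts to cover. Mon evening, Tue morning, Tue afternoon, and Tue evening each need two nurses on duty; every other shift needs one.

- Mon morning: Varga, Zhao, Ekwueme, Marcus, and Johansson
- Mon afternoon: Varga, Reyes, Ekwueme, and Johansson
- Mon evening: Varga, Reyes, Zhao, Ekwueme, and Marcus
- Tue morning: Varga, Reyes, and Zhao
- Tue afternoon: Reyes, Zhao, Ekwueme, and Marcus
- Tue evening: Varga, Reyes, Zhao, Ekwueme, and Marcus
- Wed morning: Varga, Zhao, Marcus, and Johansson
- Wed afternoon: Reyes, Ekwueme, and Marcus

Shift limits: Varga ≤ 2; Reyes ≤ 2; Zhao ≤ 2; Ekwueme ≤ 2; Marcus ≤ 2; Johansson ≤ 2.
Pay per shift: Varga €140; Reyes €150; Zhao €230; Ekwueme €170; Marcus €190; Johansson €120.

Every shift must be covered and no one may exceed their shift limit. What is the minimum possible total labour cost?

€2000

Picking the cheapest available nurse for each shift independently would cost €1700, but that ignores the shift limits.
An optimal schedule: Mon morning→Johansson, Mon afternoon→Varga, Mon evening→Zhao+Marcus, Tue morning→Varga+Reyes, Tue afternoon→Zhao+Ekwueme, Tue evening→Ekwueme+Marcus, Wed morning→Johansson, Wed afternoon→Reyes.
Total: 120 + 140 + 230 + 190 + 140 + 150 + 230 + 170 + 170 + 190 + 120 + 150 = €2000.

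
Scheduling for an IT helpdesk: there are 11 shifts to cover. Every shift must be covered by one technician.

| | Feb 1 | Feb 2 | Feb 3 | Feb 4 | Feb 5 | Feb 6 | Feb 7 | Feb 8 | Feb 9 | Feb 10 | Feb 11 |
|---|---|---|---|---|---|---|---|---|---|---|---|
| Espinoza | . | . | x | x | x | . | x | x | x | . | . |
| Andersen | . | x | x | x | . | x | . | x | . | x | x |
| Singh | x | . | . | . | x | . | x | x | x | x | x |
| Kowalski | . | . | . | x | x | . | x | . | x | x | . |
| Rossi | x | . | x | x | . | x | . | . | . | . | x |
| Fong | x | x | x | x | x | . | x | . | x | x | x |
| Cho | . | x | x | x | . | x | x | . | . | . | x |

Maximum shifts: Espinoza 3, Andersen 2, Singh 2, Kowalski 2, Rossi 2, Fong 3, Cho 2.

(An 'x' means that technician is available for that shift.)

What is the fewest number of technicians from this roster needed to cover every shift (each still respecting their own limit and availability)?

11 slots to fill and no one can take more than 3, so at least ⌈11/3⌉ = 4 technicians are needed.
Any 4 technicians together have capacity at most 3+3+2+2 = 10 < 11 slots, so 4 can never suffice.
Espinoza, Andersen, Singh, Kowalski, and Rossi alone can cover everything: Feb 1→Singh, Feb 2→Andersen, Feb 3→Espinoza, Feb 4→Rossi, Feb 5→Espinoza, Feb 6→Andersen, Feb 7→Espinoza, Feb 8→Singh, Feb 9→Kowalski, Feb 10→Kowalski, Feb 11→Rossi.

5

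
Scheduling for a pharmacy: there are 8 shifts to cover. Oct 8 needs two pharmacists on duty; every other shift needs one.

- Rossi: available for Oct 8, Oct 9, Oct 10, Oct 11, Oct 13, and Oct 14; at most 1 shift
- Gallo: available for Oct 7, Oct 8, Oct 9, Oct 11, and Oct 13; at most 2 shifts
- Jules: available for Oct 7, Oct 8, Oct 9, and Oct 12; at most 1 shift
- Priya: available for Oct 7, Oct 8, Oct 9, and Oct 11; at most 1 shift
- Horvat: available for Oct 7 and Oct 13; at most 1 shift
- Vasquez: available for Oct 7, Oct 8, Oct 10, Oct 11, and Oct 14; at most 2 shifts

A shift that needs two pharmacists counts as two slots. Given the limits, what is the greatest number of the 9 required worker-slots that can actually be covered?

8

Total capacity across all pharmacists is 1+2+1+1+1+2 = 8, and 9 slots are needed, so at most 8 can be filled.
An assignment achieving 8: Oct 7→Horvat, Oct 8→Vasquez, Oct 9→Gallo, Oct 10→Rossi, Oct 11→Priya, Oct 12→Jules, Oct 13→Gallo, Oct 14→Vasquez.
Loads: Rossi 1/1, Gallo 2/2, Jules 1/1, Priya 1/1, Horvat 1/1, Vasquez 2/2.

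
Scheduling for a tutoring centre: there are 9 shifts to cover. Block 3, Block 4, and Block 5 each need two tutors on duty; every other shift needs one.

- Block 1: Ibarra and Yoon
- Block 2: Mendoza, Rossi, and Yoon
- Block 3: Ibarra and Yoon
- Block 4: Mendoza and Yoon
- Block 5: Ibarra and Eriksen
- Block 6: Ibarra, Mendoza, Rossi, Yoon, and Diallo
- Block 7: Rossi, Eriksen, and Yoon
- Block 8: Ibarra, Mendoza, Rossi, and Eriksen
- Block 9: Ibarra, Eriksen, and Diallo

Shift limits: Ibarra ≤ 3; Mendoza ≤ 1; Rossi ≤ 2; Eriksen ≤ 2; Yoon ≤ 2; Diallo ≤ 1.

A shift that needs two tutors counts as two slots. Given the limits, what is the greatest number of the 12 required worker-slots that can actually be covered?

Total capacity across all tutors is 3+1+2+2+2+1 = 11, and 12 slots are needed, so at most 11 can be filled.
An assignment achieving 11: Block 1→Ibarra, Block 2→Rossi, Block 3→Ibarra+Yoon, Block 4→Mendoza+Yoon, Block 5→Ibarra+Eriksen, Block 6→Diallo, Block 7→Rossi, Block 9→Eriksen.
Loads: Ibarra 3/3, Mendoza 1/1, Rossi 2/2, Eriksen 2/2, Yoon 2/2, Diallo 1/1.

11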